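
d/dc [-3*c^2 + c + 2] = 1 - 6*c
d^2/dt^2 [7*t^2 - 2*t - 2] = 14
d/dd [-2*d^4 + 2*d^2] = -8*d^3 + 4*d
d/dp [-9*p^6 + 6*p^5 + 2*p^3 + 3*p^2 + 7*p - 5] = -54*p^5 + 30*p^4 + 6*p^2 + 6*p + 7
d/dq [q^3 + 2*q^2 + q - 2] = 3*q^2 + 4*q + 1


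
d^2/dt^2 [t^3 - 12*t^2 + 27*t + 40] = 6*t - 24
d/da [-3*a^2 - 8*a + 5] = -6*a - 8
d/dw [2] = 0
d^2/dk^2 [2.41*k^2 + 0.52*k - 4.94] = 4.82000000000000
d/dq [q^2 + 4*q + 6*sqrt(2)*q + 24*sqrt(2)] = 2*q + 4 + 6*sqrt(2)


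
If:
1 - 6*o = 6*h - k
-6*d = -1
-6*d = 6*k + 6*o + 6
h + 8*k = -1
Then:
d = 1/6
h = 57/55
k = -14/55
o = -301/330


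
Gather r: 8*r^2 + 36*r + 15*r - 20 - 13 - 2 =8*r^2 + 51*r - 35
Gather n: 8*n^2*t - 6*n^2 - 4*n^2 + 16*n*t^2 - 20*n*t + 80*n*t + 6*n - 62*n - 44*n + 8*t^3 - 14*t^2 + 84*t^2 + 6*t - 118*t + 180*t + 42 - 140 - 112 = n^2*(8*t - 10) + n*(16*t^2 + 60*t - 100) + 8*t^3 + 70*t^2 + 68*t - 210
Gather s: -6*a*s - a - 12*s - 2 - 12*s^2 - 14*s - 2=-a - 12*s^2 + s*(-6*a - 26) - 4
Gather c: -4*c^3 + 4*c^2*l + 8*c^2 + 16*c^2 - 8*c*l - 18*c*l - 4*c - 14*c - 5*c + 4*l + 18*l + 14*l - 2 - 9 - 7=-4*c^3 + c^2*(4*l + 24) + c*(-26*l - 23) + 36*l - 18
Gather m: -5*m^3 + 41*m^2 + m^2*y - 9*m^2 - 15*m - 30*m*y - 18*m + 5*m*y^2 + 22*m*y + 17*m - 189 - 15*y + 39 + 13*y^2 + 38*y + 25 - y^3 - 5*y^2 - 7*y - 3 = -5*m^3 + m^2*(y + 32) + m*(5*y^2 - 8*y - 16) - y^3 + 8*y^2 + 16*y - 128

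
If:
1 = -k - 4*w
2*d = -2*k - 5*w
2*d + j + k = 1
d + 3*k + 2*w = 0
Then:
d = 11/17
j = -4/17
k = -1/17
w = -4/17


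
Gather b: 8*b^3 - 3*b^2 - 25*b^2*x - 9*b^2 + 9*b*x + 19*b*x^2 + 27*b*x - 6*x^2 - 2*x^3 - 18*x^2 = 8*b^3 + b^2*(-25*x - 12) + b*(19*x^2 + 36*x) - 2*x^3 - 24*x^2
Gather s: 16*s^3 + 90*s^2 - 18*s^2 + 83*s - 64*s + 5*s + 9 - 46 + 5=16*s^3 + 72*s^2 + 24*s - 32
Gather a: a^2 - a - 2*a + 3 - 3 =a^2 - 3*a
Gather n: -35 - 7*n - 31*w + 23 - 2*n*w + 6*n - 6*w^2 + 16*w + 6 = n*(-2*w - 1) - 6*w^2 - 15*w - 6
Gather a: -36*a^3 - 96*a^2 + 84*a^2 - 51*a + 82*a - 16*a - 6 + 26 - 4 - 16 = -36*a^3 - 12*a^2 + 15*a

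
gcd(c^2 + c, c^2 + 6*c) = c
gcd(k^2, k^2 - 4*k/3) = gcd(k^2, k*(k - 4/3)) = k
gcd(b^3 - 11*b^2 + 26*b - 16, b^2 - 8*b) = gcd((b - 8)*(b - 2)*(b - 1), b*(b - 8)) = b - 8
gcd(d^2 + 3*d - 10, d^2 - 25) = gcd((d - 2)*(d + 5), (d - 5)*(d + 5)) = d + 5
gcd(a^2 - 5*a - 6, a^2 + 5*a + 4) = a + 1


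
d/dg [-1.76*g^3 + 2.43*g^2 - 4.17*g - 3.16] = -5.28*g^2 + 4.86*g - 4.17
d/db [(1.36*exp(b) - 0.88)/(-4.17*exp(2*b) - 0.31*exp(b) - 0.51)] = (5.6712*exp(2*b) - 7.3392*exp(b) - 0.9664)*exp(b)/(17.3889*exp(4*b) + 2.5854*exp(3*b) + 4.3495*exp(2*b) + 0.3162*exp(b) + 0.2601)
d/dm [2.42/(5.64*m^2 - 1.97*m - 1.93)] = (4.7674 - 27.2976*m)/(-5.64*m^2 + 1.97*m + 1.93)^2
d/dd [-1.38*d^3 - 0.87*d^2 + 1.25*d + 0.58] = -4.14*d^2 - 1.74*d + 1.25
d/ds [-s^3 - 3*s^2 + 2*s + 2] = -3*s^2 - 6*s + 2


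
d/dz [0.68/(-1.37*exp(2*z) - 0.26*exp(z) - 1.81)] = (1.8632*exp(z) + 0.1768)*exp(z)/(1.37*exp(2*z) + 0.26*exp(z) + 1.81)^2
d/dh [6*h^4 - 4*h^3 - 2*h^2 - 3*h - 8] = 24*h^3 - 12*h^2 - 4*h - 3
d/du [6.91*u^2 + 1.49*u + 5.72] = 13.82*u + 1.49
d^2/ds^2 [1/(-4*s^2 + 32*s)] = (s*(s - 8) - 4*(s - 4)^2)/(2*s^3*(s - 8)^3)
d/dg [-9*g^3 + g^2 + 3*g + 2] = -27*g^2 + 2*g + 3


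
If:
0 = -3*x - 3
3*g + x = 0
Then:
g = 1/3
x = -1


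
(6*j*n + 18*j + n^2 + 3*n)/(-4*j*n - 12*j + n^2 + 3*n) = (-6*j - n)/(4*j - n)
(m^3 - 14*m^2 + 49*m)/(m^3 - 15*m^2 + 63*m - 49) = m/(m - 1)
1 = 1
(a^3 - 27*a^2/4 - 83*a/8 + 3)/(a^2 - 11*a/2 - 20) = (8*a^2 + 10*a - 3)/(4*(2*a + 5))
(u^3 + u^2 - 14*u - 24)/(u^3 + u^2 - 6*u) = (u^2 - 2*u - 8)/(u*(u - 2))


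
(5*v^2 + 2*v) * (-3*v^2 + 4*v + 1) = -15*v^4 + 14*v^3 + 13*v^2 + 2*v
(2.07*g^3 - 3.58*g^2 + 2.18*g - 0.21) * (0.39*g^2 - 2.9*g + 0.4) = 0.8073*g^5 - 7.3992*g^4 + 12.0602*g^3 - 7.8359*g^2 + 1.481*g - 0.084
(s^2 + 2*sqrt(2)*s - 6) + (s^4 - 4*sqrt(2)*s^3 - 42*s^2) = s^4 - 4*sqrt(2)*s^3 - 41*s^2 + 2*sqrt(2)*s - 6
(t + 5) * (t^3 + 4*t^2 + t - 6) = t^4 + 9*t^3 + 21*t^2 - t - 30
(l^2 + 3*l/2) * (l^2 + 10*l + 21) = l^4 + 23*l^3/2 + 36*l^2 + 63*l/2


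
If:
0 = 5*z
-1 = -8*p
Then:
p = 1/8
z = 0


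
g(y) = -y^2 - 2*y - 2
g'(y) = -2*y - 2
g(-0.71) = -1.08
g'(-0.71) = -0.58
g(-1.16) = -1.03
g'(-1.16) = 0.32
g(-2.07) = -2.14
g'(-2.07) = 2.14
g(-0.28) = -1.52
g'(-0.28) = -1.44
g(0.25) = -2.56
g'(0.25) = -2.50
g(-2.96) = -4.84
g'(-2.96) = 3.92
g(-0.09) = -1.83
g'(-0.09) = -1.82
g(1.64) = -7.97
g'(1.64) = -5.28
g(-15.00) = -197.00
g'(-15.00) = 28.00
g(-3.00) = -5.00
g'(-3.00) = 4.00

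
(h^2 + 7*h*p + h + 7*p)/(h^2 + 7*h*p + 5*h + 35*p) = (h + 1)/(h + 5)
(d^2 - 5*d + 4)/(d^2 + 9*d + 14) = (d^2 - 5*d + 4)/(d^2 + 9*d + 14)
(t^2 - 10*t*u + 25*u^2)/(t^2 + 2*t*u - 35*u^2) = (t - 5*u)/(t + 7*u)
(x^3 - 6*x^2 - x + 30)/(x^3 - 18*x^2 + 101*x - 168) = (x^2 - 3*x - 10)/(x^2 - 15*x + 56)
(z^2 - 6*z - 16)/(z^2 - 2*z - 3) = (-z^2 + 6*z + 16)/(-z^2 + 2*z + 3)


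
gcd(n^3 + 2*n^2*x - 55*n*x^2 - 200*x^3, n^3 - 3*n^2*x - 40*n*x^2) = -n^2 + 3*n*x + 40*x^2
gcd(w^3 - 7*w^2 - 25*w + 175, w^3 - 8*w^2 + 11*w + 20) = w - 5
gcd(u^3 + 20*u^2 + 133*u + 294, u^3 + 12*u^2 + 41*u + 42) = u + 7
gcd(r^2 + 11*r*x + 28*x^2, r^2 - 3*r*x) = 1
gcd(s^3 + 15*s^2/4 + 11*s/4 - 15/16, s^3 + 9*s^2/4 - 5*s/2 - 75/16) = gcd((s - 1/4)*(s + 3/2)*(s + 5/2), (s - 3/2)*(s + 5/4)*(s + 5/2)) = s + 5/2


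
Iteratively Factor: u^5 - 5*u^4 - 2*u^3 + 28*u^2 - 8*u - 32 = (u - 4)*(u^4 - u^3 - 6*u^2 + 4*u + 8) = (u - 4)*(u - 2)*(u^3 + u^2 - 4*u - 4) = (u - 4)*(u - 2)*(u + 2)*(u^2 - u - 2) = (u - 4)*(u - 2)*(u + 1)*(u + 2)*(u - 2)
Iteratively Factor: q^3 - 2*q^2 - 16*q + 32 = (q - 4)*(q^2 + 2*q - 8) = (q - 4)*(q - 2)*(q + 4)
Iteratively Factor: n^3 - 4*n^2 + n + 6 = (n - 2)*(n^2 - 2*n - 3) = (n - 3)*(n - 2)*(n + 1)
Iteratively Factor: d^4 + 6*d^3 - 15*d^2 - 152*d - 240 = (d + 4)*(d^3 + 2*d^2 - 23*d - 60) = (d - 5)*(d + 4)*(d^2 + 7*d + 12) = (d - 5)*(d + 3)*(d + 4)*(d + 4)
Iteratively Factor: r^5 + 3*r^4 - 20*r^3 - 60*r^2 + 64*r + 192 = (r + 4)*(r^4 - r^3 - 16*r^2 + 4*r + 48) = (r - 4)*(r + 4)*(r^3 + 3*r^2 - 4*r - 12) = (r - 4)*(r + 2)*(r + 4)*(r^2 + r - 6) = (r - 4)*(r + 2)*(r + 3)*(r + 4)*(r - 2)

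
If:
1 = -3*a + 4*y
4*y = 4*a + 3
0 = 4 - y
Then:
No Solution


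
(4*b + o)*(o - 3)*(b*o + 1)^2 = 4*b^3*o^3 - 12*b^3*o^2 + b^2*o^4 - 3*b^2*o^3 + 8*b^2*o^2 - 24*b^2*o + 2*b*o^3 - 6*b*o^2 + 4*b*o - 12*b + o^2 - 3*o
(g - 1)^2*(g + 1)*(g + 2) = g^4 + g^3 - 3*g^2 - g + 2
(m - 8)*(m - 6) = m^2 - 14*m + 48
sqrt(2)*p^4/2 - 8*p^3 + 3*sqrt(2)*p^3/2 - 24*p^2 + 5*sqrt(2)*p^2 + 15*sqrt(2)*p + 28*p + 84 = (p + 3)*(p - 7*sqrt(2))*(p - 2*sqrt(2))*(sqrt(2)*p/2 + 1)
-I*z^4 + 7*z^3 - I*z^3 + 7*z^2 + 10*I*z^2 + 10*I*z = z*(z + 2*I)*(z + 5*I)*(-I*z - I)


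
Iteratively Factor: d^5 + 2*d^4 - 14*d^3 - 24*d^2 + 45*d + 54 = (d + 1)*(d^4 + d^3 - 15*d^2 - 9*d + 54) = (d + 1)*(d + 3)*(d^3 - 2*d^2 - 9*d + 18) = (d - 3)*(d + 1)*(d + 3)*(d^2 + d - 6) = (d - 3)*(d - 2)*(d + 1)*(d + 3)*(d + 3)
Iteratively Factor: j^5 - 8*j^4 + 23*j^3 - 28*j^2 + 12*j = (j - 1)*(j^4 - 7*j^3 + 16*j^2 - 12*j) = (j - 2)*(j - 1)*(j^3 - 5*j^2 + 6*j) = (j - 3)*(j - 2)*(j - 1)*(j^2 - 2*j) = (j - 3)*(j - 2)^2*(j - 1)*(j)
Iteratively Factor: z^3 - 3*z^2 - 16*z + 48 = (z + 4)*(z^2 - 7*z + 12) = (z - 4)*(z + 4)*(z - 3)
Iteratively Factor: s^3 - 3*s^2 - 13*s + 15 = (s - 1)*(s^2 - 2*s - 15) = (s - 5)*(s - 1)*(s + 3)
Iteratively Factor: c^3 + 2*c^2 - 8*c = (c - 2)*(c^2 + 4*c) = (c - 2)*(c + 4)*(c)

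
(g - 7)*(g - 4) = g^2 - 11*g + 28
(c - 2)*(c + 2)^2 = c^3 + 2*c^2 - 4*c - 8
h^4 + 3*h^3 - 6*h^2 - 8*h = h*(h - 2)*(h + 1)*(h + 4)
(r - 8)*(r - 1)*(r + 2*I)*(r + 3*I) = r^4 - 9*r^3 + 5*I*r^3 + 2*r^2 - 45*I*r^2 + 54*r + 40*I*r - 48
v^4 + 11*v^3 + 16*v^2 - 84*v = v*(v - 2)*(v + 6)*(v + 7)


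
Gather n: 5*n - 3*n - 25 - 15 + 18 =2*n - 22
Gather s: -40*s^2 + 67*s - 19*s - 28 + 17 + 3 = -40*s^2 + 48*s - 8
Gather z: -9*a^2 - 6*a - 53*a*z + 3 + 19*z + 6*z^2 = -9*a^2 - 6*a + 6*z^2 + z*(19 - 53*a) + 3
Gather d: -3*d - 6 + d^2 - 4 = d^2 - 3*d - 10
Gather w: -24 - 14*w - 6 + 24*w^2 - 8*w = 24*w^2 - 22*w - 30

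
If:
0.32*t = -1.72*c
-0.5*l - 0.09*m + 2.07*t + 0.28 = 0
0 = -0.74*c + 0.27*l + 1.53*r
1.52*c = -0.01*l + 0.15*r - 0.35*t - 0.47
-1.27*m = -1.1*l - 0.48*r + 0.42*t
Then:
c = 0.42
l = -7.86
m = -5.46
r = 1.59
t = -2.27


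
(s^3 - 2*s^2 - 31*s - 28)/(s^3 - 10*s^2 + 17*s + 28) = (s + 4)/(s - 4)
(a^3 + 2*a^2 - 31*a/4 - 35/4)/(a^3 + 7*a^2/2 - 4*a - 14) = (2*a^2 - 3*a - 5)/(2*(a^2 - 4))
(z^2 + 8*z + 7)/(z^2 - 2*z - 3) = (z + 7)/(z - 3)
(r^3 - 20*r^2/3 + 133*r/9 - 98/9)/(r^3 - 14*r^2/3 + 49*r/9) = (r - 2)/r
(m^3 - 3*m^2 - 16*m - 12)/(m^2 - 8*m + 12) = (m^2 + 3*m + 2)/(m - 2)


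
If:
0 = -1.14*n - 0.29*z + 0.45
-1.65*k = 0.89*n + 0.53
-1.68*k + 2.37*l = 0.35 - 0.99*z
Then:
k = 0.137214247740564*z - 0.534130781499203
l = -0.320455723120613*z - 0.230945026547958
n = 0.394736842105263 - 0.254385964912281*z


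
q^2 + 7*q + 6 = (q + 1)*(q + 6)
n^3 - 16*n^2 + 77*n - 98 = (n - 7)^2*(n - 2)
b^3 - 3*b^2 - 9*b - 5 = (b - 5)*(b + 1)^2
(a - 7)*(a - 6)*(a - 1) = a^3 - 14*a^2 + 55*a - 42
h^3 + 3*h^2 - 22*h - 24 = (h - 4)*(h + 1)*(h + 6)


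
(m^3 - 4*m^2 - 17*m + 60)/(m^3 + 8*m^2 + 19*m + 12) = (m^2 - 8*m + 15)/(m^2 + 4*m + 3)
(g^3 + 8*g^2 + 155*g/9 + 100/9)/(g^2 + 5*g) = g + 3 + 20/(9*g)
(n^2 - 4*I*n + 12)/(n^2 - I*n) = (n^2 - 4*I*n + 12)/(n*(n - I))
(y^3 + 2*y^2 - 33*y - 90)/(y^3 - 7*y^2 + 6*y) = (y^2 + 8*y + 15)/(y*(y - 1))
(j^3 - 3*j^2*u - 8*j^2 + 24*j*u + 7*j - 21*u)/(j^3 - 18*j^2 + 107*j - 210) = (j^2 - 3*j*u - j + 3*u)/(j^2 - 11*j + 30)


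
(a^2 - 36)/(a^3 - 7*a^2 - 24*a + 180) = (a + 6)/(a^2 - a - 30)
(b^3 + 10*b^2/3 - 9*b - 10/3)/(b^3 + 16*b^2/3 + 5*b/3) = (b - 2)/b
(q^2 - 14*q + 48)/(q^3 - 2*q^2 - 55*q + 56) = (q - 6)/(q^2 + 6*q - 7)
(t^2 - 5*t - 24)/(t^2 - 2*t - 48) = (t + 3)/(t + 6)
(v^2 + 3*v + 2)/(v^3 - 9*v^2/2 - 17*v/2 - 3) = 2*(v + 2)/(2*v^2 - 11*v - 6)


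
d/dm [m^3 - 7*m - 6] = 3*m^2 - 7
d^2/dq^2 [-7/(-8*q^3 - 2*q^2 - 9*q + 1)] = 14*(-2*(12*q + 1)*(8*q^3 + 2*q^2 + 9*q - 1) + (24*q^2 + 4*q + 9)^2)/(8*q^3 + 2*q^2 + 9*q - 1)^3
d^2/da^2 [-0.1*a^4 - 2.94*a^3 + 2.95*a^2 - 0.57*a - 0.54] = -1.2*a^2 - 17.64*a + 5.9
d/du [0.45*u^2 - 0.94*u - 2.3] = 0.9*u - 0.94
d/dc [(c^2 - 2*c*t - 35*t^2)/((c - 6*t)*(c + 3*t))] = t*(-c^2 + 34*c*t - 69*t^2)/(c^4 - 6*c^3*t - 27*c^2*t^2 + 108*c*t^3 + 324*t^4)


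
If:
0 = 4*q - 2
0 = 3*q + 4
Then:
No Solution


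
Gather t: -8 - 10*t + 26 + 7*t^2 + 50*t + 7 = 7*t^2 + 40*t + 25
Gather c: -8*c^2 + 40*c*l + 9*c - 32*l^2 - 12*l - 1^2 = -8*c^2 + c*(40*l + 9) - 32*l^2 - 12*l - 1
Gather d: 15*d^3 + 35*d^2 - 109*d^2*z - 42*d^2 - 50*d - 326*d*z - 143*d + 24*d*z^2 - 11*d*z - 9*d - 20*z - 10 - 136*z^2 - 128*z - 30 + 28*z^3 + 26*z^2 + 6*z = 15*d^3 + d^2*(-109*z - 7) + d*(24*z^2 - 337*z - 202) + 28*z^3 - 110*z^2 - 142*z - 40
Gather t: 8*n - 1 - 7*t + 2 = 8*n - 7*t + 1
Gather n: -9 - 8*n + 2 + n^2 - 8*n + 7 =n^2 - 16*n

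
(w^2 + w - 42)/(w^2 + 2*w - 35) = (w - 6)/(w - 5)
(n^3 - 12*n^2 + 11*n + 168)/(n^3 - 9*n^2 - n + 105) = (n - 8)/(n - 5)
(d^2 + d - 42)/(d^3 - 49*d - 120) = (-d^2 - d + 42)/(-d^3 + 49*d + 120)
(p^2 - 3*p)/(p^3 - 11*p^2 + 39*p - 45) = p/(p^2 - 8*p + 15)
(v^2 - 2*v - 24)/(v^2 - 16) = (v - 6)/(v - 4)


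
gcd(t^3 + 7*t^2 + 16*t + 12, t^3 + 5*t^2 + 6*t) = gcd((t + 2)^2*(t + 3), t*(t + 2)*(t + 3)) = t^2 + 5*t + 6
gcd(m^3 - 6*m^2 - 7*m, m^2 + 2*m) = m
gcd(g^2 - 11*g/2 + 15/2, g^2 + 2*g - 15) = g - 3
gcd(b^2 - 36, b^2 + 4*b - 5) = 1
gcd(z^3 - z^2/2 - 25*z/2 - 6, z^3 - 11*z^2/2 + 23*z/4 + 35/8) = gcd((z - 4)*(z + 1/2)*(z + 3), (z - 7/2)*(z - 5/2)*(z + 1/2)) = z + 1/2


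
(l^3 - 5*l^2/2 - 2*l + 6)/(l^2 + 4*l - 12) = (l^2 - l/2 - 3)/(l + 6)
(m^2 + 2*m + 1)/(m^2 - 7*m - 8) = (m + 1)/(m - 8)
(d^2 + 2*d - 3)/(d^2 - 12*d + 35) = (d^2 + 2*d - 3)/(d^2 - 12*d + 35)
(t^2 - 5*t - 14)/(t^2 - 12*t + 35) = (t + 2)/(t - 5)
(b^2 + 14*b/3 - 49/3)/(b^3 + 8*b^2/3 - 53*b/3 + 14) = (b + 7)/(b^2 + 5*b - 6)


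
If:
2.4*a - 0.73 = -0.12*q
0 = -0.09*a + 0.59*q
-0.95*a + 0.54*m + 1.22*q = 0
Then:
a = 0.30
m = 0.43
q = 0.05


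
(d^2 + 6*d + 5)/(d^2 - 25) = (d + 1)/(d - 5)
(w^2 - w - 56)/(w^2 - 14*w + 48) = (w + 7)/(w - 6)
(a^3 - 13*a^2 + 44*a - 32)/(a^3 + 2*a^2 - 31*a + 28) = (a - 8)/(a + 7)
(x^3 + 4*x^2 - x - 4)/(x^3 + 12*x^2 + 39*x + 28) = (x - 1)/(x + 7)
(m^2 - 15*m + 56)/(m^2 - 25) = (m^2 - 15*m + 56)/(m^2 - 25)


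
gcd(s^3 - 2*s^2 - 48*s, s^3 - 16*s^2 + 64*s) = s^2 - 8*s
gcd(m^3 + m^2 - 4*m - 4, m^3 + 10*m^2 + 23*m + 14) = m^2 + 3*m + 2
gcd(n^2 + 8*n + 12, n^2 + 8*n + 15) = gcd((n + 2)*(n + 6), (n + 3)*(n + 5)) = 1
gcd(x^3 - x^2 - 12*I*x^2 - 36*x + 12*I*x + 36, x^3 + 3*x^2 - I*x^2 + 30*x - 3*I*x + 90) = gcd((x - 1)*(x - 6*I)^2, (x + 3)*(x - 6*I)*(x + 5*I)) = x - 6*I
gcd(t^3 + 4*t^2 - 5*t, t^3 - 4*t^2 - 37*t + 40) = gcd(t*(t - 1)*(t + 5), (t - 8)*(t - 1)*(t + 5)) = t^2 + 4*t - 5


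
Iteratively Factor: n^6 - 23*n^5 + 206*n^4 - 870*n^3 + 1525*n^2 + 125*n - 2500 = (n - 5)*(n^5 - 18*n^4 + 116*n^3 - 290*n^2 + 75*n + 500) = (n - 5)*(n + 1)*(n^4 - 19*n^3 + 135*n^2 - 425*n + 500) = (n - 5)^2*(n + 1)*(n^3 - 14*n^2 + 65*n - 100) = (n - 5)^3*(n + 1)*(n^2 - 9*n + 20) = (n - 5)^3*(n - 4)*(n + 1)*(n - 5)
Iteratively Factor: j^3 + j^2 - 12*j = (j + 4)*(j^2 - 3*j) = (j - 3)*(j + 4)*(j)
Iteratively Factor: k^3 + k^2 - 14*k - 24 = (k + 3)*(k^2 - 2*k - 8) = (k - 4)*(k + 3)*(k + 2)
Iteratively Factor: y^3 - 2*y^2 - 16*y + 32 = (y - 2)*(y^2 - 16) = (y - 4)*(y - 2)*(y + 4)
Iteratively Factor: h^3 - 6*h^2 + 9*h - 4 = (h - 1)*(h^2 - 5*h + 4) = (h - 4)*(h - 1)*(h - 1)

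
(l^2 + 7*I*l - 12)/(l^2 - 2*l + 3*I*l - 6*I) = (l + 4*I)/(l - 2)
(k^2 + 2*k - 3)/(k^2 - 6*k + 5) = (k + 3)/(k - 5)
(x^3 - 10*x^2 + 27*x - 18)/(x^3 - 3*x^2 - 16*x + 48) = (x^2 - 7*x + 6)/(x^2 - 16)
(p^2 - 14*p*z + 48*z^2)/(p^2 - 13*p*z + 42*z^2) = (-p + 8*z)/(-p + 7*z)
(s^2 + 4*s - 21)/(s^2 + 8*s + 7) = (s - 3)/(s + 1)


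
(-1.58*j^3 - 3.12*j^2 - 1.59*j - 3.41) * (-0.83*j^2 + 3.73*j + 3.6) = 1.3114*j^5 - 3.3038*j^4 - 16.0059*j^3 - 14.3324*j^2 - 18.4433*j - 12.276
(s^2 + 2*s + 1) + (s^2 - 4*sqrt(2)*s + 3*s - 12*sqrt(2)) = 2*s^2 - 4*sqrt(2)*s + 5*s - 12*sqrt(2) + 1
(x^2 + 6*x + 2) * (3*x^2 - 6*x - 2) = 3*x^4 + 12*x^3 - 32*x^2 - 24*x - 4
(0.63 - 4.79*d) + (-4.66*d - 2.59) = -9.45*d - 1.96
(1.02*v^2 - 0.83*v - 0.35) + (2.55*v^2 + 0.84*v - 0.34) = 3.57*v^2 + 0.01*v - 0.69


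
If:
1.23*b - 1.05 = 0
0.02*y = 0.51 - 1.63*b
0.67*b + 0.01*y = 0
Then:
No Solution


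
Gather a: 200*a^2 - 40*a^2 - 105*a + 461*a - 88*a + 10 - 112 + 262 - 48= 160*a^2 + 268*a + 112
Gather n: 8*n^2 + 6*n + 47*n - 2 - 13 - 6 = 8*n^2 + 53*n - 21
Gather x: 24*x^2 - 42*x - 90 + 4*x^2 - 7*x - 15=28*x^2 - 49*x - 105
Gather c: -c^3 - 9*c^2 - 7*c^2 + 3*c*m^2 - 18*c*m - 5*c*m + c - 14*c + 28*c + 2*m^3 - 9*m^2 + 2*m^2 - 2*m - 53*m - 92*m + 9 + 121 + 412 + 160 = -c^3 - 16*c^2 + c*(3*m^2 - 23*m + 15) + 2*m^3 - 7*m^2 - 147*m + 702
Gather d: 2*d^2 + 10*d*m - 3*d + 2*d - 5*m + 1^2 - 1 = 2*d^2 + d*(10*m - 1) - 5*m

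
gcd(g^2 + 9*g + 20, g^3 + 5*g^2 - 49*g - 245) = g + 5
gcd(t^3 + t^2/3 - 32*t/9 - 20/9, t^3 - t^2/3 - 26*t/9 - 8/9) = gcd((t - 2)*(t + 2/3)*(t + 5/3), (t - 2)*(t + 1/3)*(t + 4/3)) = t - 2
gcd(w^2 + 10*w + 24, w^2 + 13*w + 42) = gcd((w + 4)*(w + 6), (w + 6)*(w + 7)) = w + 6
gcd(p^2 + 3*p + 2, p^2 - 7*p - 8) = p + 1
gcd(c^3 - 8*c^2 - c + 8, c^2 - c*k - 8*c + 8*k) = c - 8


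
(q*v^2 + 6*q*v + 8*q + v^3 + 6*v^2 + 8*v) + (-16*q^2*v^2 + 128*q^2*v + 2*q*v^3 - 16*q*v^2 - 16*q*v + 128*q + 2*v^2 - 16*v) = -16*q^2*v^2 + 128*q^2*v + 2*q*v^3 - 15*q*v^2 - 10*q*v + 136*q + v^3 + 8*v^2 - 8*v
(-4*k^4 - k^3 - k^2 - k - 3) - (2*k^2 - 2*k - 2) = -4*k^4 - k^3 - 3*k^2 + k - 1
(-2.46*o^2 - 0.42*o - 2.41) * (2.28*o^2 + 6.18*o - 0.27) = -5.6088*o^4 - 16.1604*o^3 - 7.4262*o^2 - 14.7804*o + 0.6507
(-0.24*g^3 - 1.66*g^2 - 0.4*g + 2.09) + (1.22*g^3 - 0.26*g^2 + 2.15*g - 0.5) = 0.98*g^3 - 1.92*g^2 + 1.75*g + 1.59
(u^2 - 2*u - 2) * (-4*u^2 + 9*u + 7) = -4*u^4 + 17*u^3 - 3*u^2 - 32*u - 14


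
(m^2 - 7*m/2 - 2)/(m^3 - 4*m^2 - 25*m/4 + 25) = 2*(2*m + 1)/(4*m^2 - 25)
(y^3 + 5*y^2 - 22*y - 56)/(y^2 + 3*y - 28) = y + 2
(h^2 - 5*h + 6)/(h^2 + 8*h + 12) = (h^2 - 5*h + 6)/(h^2 + 8*h + 12)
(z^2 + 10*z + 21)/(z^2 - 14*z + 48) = (z^2 + 10*z + 21)/(z^2 - 14*z + 48)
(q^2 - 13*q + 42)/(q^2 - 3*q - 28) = (q - 6)/(q + 4)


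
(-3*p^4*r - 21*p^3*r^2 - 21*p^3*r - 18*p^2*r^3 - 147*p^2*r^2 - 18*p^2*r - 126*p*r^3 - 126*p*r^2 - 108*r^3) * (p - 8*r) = -3*p^5*r + 3*p^4*r^2 - 21*p^4*r + 150*p^3*r^3 + 21*p^3*r^2 - 18*p^3*r + 144*p^2*r^4 + 1050*p^2*r^3 + 18*p^2*r^2 + 1008*p*r^4 + 900*p*r^3 + 864*r^4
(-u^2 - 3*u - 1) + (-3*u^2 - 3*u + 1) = -4*u^2 - 6*u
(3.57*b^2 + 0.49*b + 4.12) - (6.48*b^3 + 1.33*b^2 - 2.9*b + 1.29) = -6.48*b^3 + 2.24*b^2 + 3.39*b + 2.83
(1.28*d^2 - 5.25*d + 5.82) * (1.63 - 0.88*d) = -1.1264*d^3 + 6.7064*d^2 - 13.6791*d + 9.4866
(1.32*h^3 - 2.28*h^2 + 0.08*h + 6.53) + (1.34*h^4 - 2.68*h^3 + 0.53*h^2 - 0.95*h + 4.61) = 1.34*h^4 - 1.36*h^3 - 1.75*h^2 - 0.87*h + 11.14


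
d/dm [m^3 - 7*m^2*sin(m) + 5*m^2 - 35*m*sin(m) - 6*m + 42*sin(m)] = -7*m^2*cos(m) + 3*m^2 - 14*m*sin(m) - 35*m*cos(m) + 10*m - 35*sin(m) + 42*cos(m) - 6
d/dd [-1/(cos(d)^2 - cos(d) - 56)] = (1 - 2*cos(d))*sin(d)/(sin(d)^2 + cos(d) + 55)^2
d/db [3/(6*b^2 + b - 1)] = 3*(-12*b - 1)/(6*b^2 + b - 1)^2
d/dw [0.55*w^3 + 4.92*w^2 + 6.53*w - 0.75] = 1.65*w^2 + 9.84*w + 6.53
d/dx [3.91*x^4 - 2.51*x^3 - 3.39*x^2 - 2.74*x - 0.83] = 15.64*x^3 - 7.53*x^2 - 6.78*x - 2.74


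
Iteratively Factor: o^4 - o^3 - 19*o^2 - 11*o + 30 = (o - 1)*(o^3 - 19*o - 30) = (o - 1)*(o + 3)*(o^2 - 3*o - 10) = (o - 5)*(o - 1)*(o + 3)*(o + 2)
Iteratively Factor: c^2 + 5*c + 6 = (c + 3)*(c + 2)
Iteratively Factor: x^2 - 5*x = (x - 5)*(x)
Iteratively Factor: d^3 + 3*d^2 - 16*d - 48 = (d - 4)*(d^2 + 7*d + 12) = (d - 4)*(d + 4)*(d + 3)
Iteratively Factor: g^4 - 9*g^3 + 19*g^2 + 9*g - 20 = (g + 1)*(g^3 - 10*g^2 + 29*g - 20) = (g - 4)*(g + 1)*(g^2 - 6*g + 5) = (g - 4)*(g - 1)*(g + 1)*(g - 5)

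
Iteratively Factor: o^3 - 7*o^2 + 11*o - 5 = (o - 5)*(o^2 - 2*o + 1) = (o - 5)*(o - 1)*(o - 1)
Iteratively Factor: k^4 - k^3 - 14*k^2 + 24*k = (k)*(k^3 - k^2 - 14*k + 24) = k*(k + 4)*(k^2 - 5*k + 6) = k*(k - 3)*(k + 4)*(k - 2)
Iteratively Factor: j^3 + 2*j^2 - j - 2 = (j - 1)*(j^2 + 3*j + 2) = (j - 1)*(j + 2)*(j + 1)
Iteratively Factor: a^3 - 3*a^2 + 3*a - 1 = (a - 1)*(a^2 - 2*a + 1) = (a - 1)^2*(a - 1)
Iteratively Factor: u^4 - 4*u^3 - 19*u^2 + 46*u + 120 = (u - 5)*(u^3 + u^2 - 14*u - 24) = (u - 5)*(u + 2)*(u^2 - u - 12) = (u - 5)*(u + 2)*(u + 3)*(u - 4)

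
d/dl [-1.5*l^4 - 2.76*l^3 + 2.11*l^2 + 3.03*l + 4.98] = -6.0*l^3 - 8.28*l^2 + 4.22*l + 3.03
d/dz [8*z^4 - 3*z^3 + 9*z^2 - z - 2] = 32*z^3 - 9*z^2 + 18*z - 1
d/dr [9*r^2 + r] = 18*r + 1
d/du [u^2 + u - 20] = 2*u + 1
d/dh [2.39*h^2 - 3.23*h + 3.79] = 4.78*h - 3.23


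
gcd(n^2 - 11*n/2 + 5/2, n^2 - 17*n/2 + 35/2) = n - 5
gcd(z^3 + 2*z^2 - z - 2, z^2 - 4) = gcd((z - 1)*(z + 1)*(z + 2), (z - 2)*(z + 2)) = z + 2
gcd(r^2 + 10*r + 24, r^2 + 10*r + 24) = r^2 + 10*r + 24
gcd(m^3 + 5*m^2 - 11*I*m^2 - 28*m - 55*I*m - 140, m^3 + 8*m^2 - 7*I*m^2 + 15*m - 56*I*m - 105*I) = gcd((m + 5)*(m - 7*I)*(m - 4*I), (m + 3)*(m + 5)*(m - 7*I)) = m^2 + m*(5 - 7*I) - 35*I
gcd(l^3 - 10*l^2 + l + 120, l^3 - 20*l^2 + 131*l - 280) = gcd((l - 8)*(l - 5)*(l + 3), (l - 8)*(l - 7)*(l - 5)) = l^2 - 13*l + 40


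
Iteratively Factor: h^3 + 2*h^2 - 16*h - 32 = (h + 4)*(h^2 - 2*h - 8) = (h + 2)*(h + 4)*(h - 4)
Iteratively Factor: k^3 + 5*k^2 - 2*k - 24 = (k + 4)*(k^2 + k - 6) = (k - 2)*(k + 4)*(k + 3)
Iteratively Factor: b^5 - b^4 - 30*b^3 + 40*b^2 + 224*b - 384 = (b - 2)*(b^4 + b^3 - 28*b^2 - 16*b + 192) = (b - 3)*(b - 2)*(b^3 + 4*b^2 - 16*b - 64) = (b - 3)*(b - 2)*(b + 4)*(b^2 - 16) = (b - 3)*(b - 2)*(b + 4)^2*(b - 4)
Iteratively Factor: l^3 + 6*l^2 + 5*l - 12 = (l + 4)*(l^2 + 2*l - 3) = (l + 3)*(l + 4)*(l - 1)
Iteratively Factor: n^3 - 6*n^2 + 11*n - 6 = (n - 3)*(n^2 - 3*n + 2) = (n - 3)*(n - 1)*(n - 2)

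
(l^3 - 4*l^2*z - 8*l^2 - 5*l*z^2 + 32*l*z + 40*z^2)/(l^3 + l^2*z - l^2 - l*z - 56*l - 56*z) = (l - 5*z)/(l + 7)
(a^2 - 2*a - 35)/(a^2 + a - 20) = (a - 7)/(a - 4)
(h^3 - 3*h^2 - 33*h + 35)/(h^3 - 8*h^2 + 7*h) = (h + 5)/h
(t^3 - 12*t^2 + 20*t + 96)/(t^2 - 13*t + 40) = (t^2 - 4*t - 12)/(t - 5)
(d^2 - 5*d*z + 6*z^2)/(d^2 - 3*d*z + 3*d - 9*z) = (d - 2*z)/(d + 3)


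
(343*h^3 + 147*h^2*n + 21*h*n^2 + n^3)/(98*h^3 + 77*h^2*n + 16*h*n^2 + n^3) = (7*h + n)/(2*h + n)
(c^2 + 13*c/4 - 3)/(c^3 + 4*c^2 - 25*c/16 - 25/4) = 4*(4*c - 3)/(16*c^2 - 25)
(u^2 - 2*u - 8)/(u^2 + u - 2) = (u - 4)/(u - 1)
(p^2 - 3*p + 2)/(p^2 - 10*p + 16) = (p - 1)/(p - 8)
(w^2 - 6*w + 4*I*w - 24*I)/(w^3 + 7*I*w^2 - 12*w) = (w - 6)/(w*(w + 3*I))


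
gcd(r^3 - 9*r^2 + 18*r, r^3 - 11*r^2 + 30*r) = r^2 - 6*r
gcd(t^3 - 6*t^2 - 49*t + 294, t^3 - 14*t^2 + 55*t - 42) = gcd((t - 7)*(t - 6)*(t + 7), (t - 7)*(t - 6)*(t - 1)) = t^2 - 13*t + 42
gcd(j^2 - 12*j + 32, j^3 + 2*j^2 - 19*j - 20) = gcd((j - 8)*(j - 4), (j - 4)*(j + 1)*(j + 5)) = j - 4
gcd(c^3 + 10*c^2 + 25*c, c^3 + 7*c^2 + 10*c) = c^2 + 5*c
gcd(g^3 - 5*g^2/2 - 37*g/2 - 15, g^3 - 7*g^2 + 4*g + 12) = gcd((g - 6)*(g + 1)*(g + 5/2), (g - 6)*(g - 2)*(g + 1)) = g^2 - 5*g - 6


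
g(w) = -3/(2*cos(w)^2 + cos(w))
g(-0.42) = -1.16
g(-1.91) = 26.95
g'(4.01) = -101.88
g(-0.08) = -1.01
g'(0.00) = 0.00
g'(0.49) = -1.07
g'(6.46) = -0.31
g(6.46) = -1.03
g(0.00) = -1.00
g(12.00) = -1.32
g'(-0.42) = 0.85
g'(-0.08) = 0.13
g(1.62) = 67.65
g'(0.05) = -0.08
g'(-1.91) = -75.57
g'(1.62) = -1223.91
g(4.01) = -15.90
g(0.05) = -1.00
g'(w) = -3*(4*sin(w)*cos(w) + sin(w))/(2*cos(w)^2 + cos(w))^2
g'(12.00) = 1.37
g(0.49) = -1.23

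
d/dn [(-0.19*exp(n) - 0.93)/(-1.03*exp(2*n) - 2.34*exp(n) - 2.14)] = (-(0.19*exp(n) + 0.93)*(2.06*exp(n) + 2.34) + 0.1957*exp(2*n) + 0.4446*exp(n) + 0.4066)*exp(n)/(1.03*exp(2*n) + 2.34*exp(n) + 2.14)^2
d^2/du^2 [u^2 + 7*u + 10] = 2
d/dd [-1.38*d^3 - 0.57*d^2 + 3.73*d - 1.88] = -4.14*d^2 - 1.14*d + 3.73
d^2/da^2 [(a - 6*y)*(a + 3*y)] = 2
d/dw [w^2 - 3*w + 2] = 2*w - 3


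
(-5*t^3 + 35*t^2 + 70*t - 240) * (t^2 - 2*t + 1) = -5*t^5 + 45*t^4 - 5*t^3 - 345*t^2 + 550*t - 240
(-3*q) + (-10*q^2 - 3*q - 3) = -10*q^2 - 6*q - 3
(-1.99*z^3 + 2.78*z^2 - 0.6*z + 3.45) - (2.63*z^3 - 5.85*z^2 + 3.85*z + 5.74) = -4.62*z^3 + 8.63*z^2 - 4.45*z - 2.29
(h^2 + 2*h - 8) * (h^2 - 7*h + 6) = h^4 - 5*h^3 - 16*h^2 + 68*h - 48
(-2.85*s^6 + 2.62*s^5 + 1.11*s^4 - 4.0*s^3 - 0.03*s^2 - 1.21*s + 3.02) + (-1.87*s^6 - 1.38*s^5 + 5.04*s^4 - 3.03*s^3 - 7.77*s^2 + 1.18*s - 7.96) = -4.72*s^6 + 1.24*s^5 + 6.15*s^4 - 7.03*s^3 - 7.8*s^2 - 0.03*s - 4.94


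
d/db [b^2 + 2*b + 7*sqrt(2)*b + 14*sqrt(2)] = 2*b + 2 + 7*sqrt(2)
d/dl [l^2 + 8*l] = 2*l + 8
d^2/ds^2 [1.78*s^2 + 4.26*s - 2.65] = 3.56000000000000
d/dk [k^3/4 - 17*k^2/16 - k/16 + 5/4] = 3*k^2/4 - 17*k/8 - 1/16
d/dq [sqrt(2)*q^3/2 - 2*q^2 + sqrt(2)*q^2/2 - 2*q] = 3*sqrt(2)*q^2/2 - 4*q + sqrt(2)*q - 2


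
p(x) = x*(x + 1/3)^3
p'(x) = 3*x*(x + 1/3)^2 + (x + 1/3)^3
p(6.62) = 2225.55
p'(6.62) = 1296.39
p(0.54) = 0.36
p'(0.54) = 1.90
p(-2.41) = 21.58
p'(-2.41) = -40.14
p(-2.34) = 18.91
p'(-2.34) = -36.35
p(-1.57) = 2.97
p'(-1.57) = -9.09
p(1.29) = 5.52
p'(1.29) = 14.48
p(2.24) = 38.17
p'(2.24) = 61.54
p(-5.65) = 849.12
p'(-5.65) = -629.41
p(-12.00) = 19055.56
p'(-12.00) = -6487.96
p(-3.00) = 56.89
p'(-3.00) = -82.96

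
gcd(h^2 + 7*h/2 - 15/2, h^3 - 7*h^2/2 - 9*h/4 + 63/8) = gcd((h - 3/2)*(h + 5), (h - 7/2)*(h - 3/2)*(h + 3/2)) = h - 3/2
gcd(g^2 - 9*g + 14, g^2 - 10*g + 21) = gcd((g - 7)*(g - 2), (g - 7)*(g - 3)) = g - 7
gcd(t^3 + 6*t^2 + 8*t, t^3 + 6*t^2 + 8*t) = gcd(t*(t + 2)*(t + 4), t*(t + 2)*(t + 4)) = t^3 + 6*t^2 + 8*t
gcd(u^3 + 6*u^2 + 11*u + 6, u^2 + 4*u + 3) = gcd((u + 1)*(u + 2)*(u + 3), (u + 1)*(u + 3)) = u^2 + 4*u + 3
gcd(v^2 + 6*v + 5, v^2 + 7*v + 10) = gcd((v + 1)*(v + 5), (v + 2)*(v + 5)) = v + 5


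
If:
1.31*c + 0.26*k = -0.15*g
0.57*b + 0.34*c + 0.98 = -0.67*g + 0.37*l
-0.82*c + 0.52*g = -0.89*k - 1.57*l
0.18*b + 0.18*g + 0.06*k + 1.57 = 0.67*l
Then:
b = 12.3652319179241*l - 23.9473779874228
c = 0.283526041988515*l + 0.0232961190490904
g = 18.8986339885885 - 10.111314996258*l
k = 4.40491590166823*l - 11.0204346701638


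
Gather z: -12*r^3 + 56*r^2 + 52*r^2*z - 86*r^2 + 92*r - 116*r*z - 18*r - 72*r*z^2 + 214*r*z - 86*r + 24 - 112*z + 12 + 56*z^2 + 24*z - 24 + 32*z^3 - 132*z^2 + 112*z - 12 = -12*r^3 - 30*r^2 - 12*r + 32*z^3 + z^2*(-72*r - 76) + z*(52*r^2 + 98*r + 24)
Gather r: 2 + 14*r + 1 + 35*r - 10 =49*r - 7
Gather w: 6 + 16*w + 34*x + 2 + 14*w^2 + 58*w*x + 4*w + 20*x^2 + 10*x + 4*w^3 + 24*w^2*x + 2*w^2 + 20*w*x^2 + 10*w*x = 4*w^3 + w^2*(24*x + 16) + w*(20*x^2 + 68*x + 20) + 20*x^2 + 44*x + 8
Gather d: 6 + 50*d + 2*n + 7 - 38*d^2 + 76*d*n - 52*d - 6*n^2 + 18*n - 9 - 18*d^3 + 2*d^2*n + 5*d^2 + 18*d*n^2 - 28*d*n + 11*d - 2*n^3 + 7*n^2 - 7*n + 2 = -18*d^3 + d^2*(2*n - 33) + d*(18*n^2 + 48*n + 9) - 2*n^3 + n^2 + 13*n + 6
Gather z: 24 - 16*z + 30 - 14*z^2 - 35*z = -14*z^2 - 51*z + 54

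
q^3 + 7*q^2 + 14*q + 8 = (q + 1)*(q + 2)*(q + 4)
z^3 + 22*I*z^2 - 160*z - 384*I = (z + 6*I)*(z + 8*I)^2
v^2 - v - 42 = (v - 7)*(v + 6)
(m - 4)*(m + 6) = m^2 + 2*m - 24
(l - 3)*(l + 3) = l^2 - 9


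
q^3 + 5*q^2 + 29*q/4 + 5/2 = (q + 1/2)*(q + 2)*(q + 5/2)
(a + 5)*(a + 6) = a^2 + 11*a + 30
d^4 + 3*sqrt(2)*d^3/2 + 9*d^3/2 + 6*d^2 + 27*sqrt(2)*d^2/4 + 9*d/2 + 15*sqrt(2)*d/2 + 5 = (d + 2)*(d + 5/2)*(d + sqrt(2)/2)*(d + sqrt(2))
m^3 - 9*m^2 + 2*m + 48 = (m - 8)*(m - 3)*(m + 2)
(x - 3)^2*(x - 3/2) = x^3 - 15*x^2/2 + 18*x - 27/2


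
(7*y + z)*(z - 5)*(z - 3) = 7*y*z^2 - 56*y*z + 105*y + z^3 - 8*z^2 + 15*z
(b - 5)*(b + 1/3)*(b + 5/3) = b^3 - 3*b^2 - 85*b/9 - 25/9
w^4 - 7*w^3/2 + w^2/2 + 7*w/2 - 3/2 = (w - 3)*(w - 1)*(w - 1/2)*(w + 1)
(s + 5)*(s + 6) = s^2 + 11*s + 30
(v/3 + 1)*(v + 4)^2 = v^3/3 + 11*v^2/3 + 40*v/3 + 16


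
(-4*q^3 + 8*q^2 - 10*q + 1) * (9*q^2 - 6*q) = -36*q^5 + 96*q^4 - 138*q^3 + 69*q^2 - 6*q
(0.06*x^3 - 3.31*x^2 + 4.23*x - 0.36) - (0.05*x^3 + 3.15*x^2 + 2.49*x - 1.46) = 0.01*x^3 - 6.46*x^2 + 1.74*x + 1.1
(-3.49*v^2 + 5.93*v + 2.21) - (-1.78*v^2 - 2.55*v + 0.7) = -1.71*v^2 + 8.48*v + 1.51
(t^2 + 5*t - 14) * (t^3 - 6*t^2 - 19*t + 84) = t^5 - t^4 - 63*t^3 + 73*t^2 + 686*t - 1176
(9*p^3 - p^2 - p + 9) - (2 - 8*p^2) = 9*p^3 + 7*p^2 - p + 7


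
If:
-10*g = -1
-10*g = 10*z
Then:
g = 1/10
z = -1/10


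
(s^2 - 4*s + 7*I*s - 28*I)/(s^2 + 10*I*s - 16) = (s^2 + s*(-4 + 7*I) - 28*I)/(s^2 + 10*I*s - 16)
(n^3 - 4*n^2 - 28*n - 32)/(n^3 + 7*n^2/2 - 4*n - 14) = 2*(n^2 - 6*n - 16)/(2*n^2 + 3*n - 14)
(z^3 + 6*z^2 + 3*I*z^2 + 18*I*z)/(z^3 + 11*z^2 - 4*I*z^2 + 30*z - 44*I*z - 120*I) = z*(z + 3*I)/(z^2 + z*(5 - 4*I) - 20*I)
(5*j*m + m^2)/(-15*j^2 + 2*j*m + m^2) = -m/(3*j - m)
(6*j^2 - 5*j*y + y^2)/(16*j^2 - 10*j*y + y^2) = (-3*j + y)/(-8*j + y)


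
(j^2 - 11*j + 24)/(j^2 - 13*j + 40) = (j - 3)/(j - 5)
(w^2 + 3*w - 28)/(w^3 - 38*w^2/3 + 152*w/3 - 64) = 3*(w + 7)/(3*w^2 - 26*w + 48)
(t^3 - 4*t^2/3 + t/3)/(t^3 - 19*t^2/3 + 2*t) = (t - 1)/(t - 6)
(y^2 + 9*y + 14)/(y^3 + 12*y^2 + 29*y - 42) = (y + 2)/(y^2 + 5*y - 6)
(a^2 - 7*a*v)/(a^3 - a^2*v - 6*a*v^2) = (-a + 7*v)/(-a^2 + a*v + 6*v^2)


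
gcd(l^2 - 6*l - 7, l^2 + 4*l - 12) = 1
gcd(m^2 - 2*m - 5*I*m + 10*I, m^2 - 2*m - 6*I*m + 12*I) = m - 2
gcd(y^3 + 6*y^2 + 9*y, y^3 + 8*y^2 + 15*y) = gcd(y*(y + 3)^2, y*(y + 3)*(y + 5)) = y^2 + 3*y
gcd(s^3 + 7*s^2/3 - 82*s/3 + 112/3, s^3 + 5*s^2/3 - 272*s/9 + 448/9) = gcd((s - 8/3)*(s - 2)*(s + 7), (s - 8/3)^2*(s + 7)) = s^2 + 13*s/3 - 56/3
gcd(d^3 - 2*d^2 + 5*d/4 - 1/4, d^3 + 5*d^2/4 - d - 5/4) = d - 1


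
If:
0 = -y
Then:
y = 0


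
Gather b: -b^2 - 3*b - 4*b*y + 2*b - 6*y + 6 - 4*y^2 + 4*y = -b^2 + b*(-4*y - 1) - 4*y^2 - 2*y + 6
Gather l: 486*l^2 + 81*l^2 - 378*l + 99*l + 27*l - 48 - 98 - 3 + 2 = 567*l^2 - 252*l - 147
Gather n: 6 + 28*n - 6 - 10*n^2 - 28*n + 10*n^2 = 0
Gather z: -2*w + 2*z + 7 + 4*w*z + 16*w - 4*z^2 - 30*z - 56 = 14*w - 4*z^2 + z*(4*w - 28) - 49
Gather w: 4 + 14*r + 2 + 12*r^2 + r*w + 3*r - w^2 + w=12*r^2 + 17*r - w^2 + w*(r + 1) + 6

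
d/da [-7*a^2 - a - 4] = -14*a - 1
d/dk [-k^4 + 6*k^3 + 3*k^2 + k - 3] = -4*k^3 + 18*k^2 + 6*k + 1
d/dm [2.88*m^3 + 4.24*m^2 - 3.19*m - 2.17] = 8.64*m^2 + 8.48*m - 3.19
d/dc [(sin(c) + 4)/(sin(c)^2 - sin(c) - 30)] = (-8*sin(c) + cos(c)^2 - 27)*cos(c)/(sin(c) + cos(c)^2 + 29)^2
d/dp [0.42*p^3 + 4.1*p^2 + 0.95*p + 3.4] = 1.26*p^2 + 8.2*p + 0.95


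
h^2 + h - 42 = (h - 6)*(h + 7)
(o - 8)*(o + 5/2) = o^2 - 11*o/2 - 20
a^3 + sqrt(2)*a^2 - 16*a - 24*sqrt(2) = (a - 3*sqrt(2))*(a + 2*sqrt(2))^2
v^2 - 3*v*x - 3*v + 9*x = (v - 3)*(v - 3*x)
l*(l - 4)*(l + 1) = l^3 - 3*l^2 - 4*l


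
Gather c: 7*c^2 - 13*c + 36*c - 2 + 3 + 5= 7*c^2 + 23*c + 6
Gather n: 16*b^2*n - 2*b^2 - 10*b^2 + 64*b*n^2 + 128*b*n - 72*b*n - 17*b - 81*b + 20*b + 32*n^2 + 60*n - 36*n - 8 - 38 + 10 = -12*b^2 - 78*b + n^2*(64*b + 32) + n*(16*b^2 + 56*b + 24) - 36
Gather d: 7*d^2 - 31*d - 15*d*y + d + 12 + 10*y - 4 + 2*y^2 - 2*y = 7*d^2 + d*(-15*y - 30) + 2*y^2 + 8*y + 8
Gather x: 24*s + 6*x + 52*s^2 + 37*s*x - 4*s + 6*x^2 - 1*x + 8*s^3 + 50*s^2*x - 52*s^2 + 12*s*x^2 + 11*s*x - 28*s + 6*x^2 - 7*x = 8*s^3 - 8*s + x^2*(12*s + 12) + x*(50*s^2 + 48*s - 2)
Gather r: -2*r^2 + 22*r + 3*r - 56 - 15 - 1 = -2*r^2 + 25*r - 72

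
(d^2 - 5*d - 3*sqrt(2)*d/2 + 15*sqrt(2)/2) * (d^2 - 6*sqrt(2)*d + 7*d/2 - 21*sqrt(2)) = d^4 - 15*sqrt(2)*d^3/2 - 3*d^3/2 + d^2/2 + 45*sqrt(2)*d^2/4 - 27*d + 525*sqrt(2)*d/4 - 315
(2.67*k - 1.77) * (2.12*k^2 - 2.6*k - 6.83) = 5.6604*k^3 - 10.6944*k^2 - 13.6341*k + 12.0891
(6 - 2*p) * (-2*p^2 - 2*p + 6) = 4*p^3 - 8*p^2 - 24*p + 36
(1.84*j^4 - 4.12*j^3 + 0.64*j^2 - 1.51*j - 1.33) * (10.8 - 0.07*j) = -0.1288*j^5 + 20.1604*j^4 - 44.5408*j^3 + 7.0177*j^2 - 16.2149*j - 14.364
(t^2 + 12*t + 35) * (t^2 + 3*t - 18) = t^4 + 15*t^3 + 53*t^2 - 111*t - 630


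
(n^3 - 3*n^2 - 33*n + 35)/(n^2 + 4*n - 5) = n - 7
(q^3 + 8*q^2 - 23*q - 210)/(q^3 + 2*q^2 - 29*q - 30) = (q + 7)/(q + 1)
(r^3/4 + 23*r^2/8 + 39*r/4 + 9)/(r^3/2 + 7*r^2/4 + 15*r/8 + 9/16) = 2*(r^2 + 10*r + 24)/(4*r^2 + 8*r + 3)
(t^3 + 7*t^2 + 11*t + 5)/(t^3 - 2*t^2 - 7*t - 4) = (t + 5)/(t - 4)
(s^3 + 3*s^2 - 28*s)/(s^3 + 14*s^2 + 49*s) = (s - 4)/(s + 7)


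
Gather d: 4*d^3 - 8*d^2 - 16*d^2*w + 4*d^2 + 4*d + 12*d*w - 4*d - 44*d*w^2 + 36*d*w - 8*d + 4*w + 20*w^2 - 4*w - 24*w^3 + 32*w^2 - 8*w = 4*d^3 + d^2*(-16*w - 4) + d*(-44*w^2 + 48*w - 8) - 24*w^3 + 52*w^2 - 8*w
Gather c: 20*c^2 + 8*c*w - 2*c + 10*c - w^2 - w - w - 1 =20*c^2 + c*(8*w + 8) - w^2 - 2*w - 1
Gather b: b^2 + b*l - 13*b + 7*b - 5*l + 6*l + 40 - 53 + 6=b^2 + b*(l - 6) + l - 7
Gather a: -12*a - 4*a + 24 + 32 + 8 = 64 - 16*a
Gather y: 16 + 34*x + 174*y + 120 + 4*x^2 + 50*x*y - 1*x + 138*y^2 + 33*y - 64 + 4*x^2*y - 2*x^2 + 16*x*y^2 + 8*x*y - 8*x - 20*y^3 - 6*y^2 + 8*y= 2*x^2 + 25*x - 20*y^3 + y^2*(16*x + 132) + y*(4*x^2 + 58*x + 215) + 72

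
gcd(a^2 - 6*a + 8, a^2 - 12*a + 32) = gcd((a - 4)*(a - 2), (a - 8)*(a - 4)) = a - 4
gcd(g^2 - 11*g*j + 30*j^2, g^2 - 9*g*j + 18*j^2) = g - 6*j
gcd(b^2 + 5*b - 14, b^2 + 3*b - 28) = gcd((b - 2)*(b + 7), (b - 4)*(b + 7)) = b + 7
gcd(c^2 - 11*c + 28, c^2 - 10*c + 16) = 1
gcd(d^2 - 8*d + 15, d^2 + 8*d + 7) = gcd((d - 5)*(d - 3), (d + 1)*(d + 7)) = 1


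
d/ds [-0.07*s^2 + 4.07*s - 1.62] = 4.07 - 0.14*s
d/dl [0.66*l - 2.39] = 0.660000000000000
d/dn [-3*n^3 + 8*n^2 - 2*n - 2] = -9*n^2 + 16*n - 2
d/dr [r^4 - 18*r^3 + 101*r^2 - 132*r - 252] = 4*r^3 - 54*r^2 + 202*r - 132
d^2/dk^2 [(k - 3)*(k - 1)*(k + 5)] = 6*k + 2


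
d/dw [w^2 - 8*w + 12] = 2*w - 8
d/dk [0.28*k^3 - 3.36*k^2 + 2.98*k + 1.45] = 0.84*k^2 - 6.72*k + 2.98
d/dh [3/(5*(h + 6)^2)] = -6/(5*(h + 6)^3)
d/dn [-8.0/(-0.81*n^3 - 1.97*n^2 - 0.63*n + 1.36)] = (-19.44*n^2 - 31.52*n - 5.04)/(0.81*n^3 + 1.97*n^2 + 0.63*n - 1.36)^2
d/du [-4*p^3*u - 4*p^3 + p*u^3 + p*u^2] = p*(-4*p^2 + 3*u^2 + 2*u)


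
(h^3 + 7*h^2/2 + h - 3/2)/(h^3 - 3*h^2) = (h^3 + 7*h^2/2 + h - 3/2)/(h^2*(h - 3))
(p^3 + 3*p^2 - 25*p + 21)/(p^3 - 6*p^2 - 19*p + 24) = (p^2 + 4*p - 21)/(p^2 - 5*p - 24)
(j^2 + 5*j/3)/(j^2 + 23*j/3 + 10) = j/(j + 6)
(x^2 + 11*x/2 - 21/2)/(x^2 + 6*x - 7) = (x - 3/2)/(x - 1)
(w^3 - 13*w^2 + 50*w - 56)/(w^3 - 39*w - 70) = (w^2 - 6*w + 8)/(w^2 + 7*w + 10)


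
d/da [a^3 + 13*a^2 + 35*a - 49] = 3*a^2 + 26*a + 35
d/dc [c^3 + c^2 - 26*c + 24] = 3*c^2 + 2*c - 26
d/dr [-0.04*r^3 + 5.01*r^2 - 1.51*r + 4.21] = -0.12*r^2 + 10.02*r - 1.51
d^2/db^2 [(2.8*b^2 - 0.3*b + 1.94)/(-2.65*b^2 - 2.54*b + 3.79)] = (41.9071*b^3 - 250.4727*b^2 - 60.27054*b - 138.663988)/(18.609625*b^6 + 53.51145*b^5 - 28.555605*b^4 - 136.675876*b^3 + 40.839903*b^2 + 109.454442*b - 54.439939)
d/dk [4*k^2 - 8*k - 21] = 8*k - 8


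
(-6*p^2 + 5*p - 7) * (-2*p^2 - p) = 12*p^4 - 4*p^3 + 9*p^2 + 7*p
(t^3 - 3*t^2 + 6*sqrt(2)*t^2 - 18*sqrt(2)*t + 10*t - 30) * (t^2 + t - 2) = t^5 - 2*t^4 + 6*sqrt(2)*t^4 - 12*sqrt(2)*t^3 + 5*t^3 - 30*sqrt(2)*t^2 - 14*t^2 - 50*t + 36*sqrt(2)*t + 60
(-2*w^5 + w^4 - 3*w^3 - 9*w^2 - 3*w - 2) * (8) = -16*w^5 + 8*w^4 - 24*w^3 - 72*w^2 - 24*w - 16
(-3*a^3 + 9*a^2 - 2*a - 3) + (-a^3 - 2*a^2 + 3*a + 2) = -4*a^3 + 7*a^2 + a - 1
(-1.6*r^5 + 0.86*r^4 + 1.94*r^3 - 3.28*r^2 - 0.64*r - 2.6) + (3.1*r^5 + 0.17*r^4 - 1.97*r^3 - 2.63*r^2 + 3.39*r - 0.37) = 1.5*r^5 + 1.03*r^4 - 0.03*r^3 - 5.91*r^2 + 2.75*r - 2.97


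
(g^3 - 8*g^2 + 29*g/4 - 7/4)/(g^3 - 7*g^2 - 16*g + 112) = (g^2 - g + 1/4)/(g^2 - 16)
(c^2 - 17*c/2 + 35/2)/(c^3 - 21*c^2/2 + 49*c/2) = (c - 5)/(c*(c - 7))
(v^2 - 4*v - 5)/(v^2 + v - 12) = (v^2 - 4*v - 5)/(v^2 + v - 12)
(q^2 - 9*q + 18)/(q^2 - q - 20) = (-q^2 + 9*q - 18)/(-q^2 + q + 20)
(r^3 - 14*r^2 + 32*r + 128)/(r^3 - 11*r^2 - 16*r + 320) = (r + 2)/(r + 5)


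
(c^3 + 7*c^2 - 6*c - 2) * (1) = c^3 + 7*c^2 - 6*c - 2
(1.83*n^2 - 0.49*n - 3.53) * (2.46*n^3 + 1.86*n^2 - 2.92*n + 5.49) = 4.5018*n^5 + 2.1984*n^4 - 14.9388*n^3 + 4.9117*n^2 + 7.6175*n - 19.3797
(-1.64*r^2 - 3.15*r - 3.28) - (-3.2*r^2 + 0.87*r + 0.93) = 1.56*r^2 - 4.02*r - 4.21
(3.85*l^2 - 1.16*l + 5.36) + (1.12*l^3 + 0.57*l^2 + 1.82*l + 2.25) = 1.12*l^3 + 4.42*l^2 + 0.66*l + 7.61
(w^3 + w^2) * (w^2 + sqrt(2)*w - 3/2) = w^5 + w^4 + sqrt(2)*w^4 - 3*w^3/2 + sqrt(2)*w^3 - 3*w^2/2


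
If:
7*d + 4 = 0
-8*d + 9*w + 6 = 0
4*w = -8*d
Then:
No Solution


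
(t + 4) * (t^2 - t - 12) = t^3 + 3*t^2 - 16*t - 48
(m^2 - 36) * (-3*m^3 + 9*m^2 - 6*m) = -3*m^5 + 9*m^4 + 102*m^3 - 324*m^2 + 216*m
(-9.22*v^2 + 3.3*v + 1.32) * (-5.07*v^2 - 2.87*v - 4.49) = 46.7454*v^4 + 9.7304*v^3 + 25.2344*v^2 - 18.6054*v - 5.9268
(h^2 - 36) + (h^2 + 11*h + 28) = 2*h^2 + 11*h - 8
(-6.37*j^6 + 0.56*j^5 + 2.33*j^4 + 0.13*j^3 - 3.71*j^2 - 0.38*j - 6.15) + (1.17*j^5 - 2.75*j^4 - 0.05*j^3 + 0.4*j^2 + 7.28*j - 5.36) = -6.37*j^6 + 1.73*j^5 - 0.42*j^4 + 0.08*j^3 - 3.31*j^2 + 6.9*j - 11.51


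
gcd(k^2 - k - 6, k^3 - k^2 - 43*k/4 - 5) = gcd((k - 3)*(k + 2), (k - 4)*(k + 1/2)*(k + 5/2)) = 1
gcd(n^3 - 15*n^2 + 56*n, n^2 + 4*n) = n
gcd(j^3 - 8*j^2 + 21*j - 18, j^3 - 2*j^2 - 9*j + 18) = j^2 - 5*j + 6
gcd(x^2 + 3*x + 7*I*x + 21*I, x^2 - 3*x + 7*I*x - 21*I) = x + 7*I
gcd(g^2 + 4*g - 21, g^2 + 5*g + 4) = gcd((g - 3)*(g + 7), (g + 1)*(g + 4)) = 1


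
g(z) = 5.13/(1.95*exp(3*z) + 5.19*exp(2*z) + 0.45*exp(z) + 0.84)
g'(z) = 5.13*(-5.85*exp(3*z) - 10.38*exp(2*z) - 0.45*exp(z))/(1.95*exp(3*z) + 5.19*exp(2*z) + 0.45*exp(z) + 0.84)^2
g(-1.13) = 3.22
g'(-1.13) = -2.88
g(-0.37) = 1.20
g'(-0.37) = -2.02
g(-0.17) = 0.84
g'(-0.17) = -1.56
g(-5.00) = 6.08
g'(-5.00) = -0.03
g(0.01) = 0.60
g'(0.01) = -1.18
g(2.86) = 0.00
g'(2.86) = -0.00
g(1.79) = 0.01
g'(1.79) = -0.02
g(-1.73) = 4.69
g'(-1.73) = -1.88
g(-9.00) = 6.11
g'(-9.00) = 0.00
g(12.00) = 0.00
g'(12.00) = 0.00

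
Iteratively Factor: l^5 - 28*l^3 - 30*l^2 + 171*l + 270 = (l + 2)*(l^4 - 2*l^3 - 24*l^2 + 18*l + 135) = (l + 2)*(l + 3)*(l^3 - 5*l^2 - 9*l + 45) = (l + 2)*(l + 3)^2*(l^2 - 8*l + 15) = (l - 5)*(l + 2)*(l + 3)^2*(l - 3)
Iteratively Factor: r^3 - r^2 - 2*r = (r + 1)*(r^2 - 2*r) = (r - 2)*(r + 1)*(r)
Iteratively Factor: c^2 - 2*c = (c)*(c - 2)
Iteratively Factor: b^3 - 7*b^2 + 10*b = (b)*(b^2 - 7*b + 10) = b*(b - 5)*(b - 2)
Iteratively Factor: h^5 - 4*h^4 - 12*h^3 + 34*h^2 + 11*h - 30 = (h - 2)*(h^4 - 2*h^3 - 16*h^2 + 2*h + 15) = (h - 2)*(h + 3)*(h^3 - 5*h^2 - h + 5) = (h - 2)*(h + 1)*(h + 3)*(h^2 - 6*h + 5) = (h - 2)*(h - 1)*(h + 1)*(h + 3)*(h - 5)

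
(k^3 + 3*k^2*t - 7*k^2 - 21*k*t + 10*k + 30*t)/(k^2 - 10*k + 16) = (k^2 + 3*k*t - 5*k - 15*t)/(k - 8)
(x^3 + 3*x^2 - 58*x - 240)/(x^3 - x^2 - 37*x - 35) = (x^2 - 2*x - 48)/(x^2 - 6*x - 7)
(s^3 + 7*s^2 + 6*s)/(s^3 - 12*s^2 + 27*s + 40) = s*(s + 6)/(s^2 - 13*s + 40)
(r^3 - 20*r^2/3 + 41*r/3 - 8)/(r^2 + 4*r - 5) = (r^2 - 17*r/3 + 8)/(r + 5)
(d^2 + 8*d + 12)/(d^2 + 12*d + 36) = (d + 2)/(d + 6)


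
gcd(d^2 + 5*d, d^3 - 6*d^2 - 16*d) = d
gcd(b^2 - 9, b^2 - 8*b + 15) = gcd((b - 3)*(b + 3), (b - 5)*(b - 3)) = b - 3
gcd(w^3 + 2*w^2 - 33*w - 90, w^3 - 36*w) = w - 6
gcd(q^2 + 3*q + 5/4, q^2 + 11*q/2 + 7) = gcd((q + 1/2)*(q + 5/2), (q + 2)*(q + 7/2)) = 1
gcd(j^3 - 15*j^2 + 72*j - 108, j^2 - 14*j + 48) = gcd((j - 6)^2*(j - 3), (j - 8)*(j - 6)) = j - 6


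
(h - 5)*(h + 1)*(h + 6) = h^3 + 2*h^2 - 29*h - 30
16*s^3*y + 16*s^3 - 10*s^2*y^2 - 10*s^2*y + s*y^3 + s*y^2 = (-8*s + y)*(-2*s + y)*(s*y + s)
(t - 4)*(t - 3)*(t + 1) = t^3 - 6*t^2 + 5*t + 12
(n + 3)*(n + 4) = n^2 + 7*n + 12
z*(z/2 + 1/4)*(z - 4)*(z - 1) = z^4/2 - 9*z^3/4 + 3*z^2/4 + z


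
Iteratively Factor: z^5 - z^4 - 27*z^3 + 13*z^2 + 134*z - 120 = (z - 5)*(z^4 + 4*z^3 - 7*z^2 - 22*z + 24) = (z - 5)*(z - 1)*(z^3 + 5*z^2 - 2*z - 24) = (z - 5)*(z - 1)*(z + 3)*(z^2 + 2*z - 8) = (z - 5)*(z - 1)*(z + 3)*(z + 4)*(z - 2)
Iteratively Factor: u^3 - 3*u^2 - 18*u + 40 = (u - 2)*(u^2 - u - 20) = (u - 5)*(u - 2)*(u + 4)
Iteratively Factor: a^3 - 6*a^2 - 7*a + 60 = (a - 4)*(a^2 - 2*a - 15) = (a - 4)*(a + 3)*(a - 5)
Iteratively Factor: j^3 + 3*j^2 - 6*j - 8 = (j + 1)*(j^2 + 2*j - 8) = (j - 2)*(j + 1)*(j + 4)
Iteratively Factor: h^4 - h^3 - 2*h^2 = (h - 2)*(h^3 + h^2) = h*(h - 2)*(h^2 + h) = h*(h - 2)*(h + 1)*(h)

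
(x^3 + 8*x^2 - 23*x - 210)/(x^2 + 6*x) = x + 2 - 35/x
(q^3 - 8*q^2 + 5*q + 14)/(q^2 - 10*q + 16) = (q^2 - 6*q - 7)/(q - 8)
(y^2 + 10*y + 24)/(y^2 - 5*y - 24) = (y^2 + 10*y + 24)/(y^2 - 5*y - 24)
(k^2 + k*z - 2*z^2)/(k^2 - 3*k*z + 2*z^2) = (-k - 2*z)/(-k + 2*z)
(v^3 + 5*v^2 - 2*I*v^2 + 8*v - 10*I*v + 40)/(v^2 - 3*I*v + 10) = (v^2 + v*(5 - 4*I) - 20*I)/(v - 5*I)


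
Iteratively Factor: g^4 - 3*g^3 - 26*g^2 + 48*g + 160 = (g + 2)*(g^3 - 5*g^2 - 16*g + 80) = (g - 4)*(g + 2)*(g^2 - g - 20) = (g - 4)*(g + 2)*(g + 4)*(g - 5)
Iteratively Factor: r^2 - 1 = (r - 1)*(r + 1)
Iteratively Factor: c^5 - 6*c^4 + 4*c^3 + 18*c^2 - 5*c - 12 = (c - 4)*(c^4 - 2*c^3 - 4*c^2 + 2*c + 3) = (c - 4)*(c - 3)*(c^3 + c^2 - c - 1) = (c - 4)*(c - 3)*(c - 1)*(c^2 + 2*c + 1) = (c - 4)*(c - 3)*(c - 1)*(c + 1)*(c + 1)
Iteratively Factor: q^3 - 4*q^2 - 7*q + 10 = (q - 1)*(q^2 - 3*q - 10) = (q - 1)*(q + 2)*(q - 5)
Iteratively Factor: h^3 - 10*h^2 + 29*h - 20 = (h - 5)*(h^2 - 5*h + 4) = (h - 5)*(h - 1)*(h - 4)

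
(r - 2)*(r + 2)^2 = r^3 + 2*r^2 - 4*r - 8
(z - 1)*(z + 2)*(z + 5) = z^3 + 6*z^2 + 3*z - 10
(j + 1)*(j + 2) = j^2 + 3*j + 2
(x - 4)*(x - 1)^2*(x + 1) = x^4 - 5*x^3 + 3*x^2 + 5*x - 4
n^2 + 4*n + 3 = (n + 1)*(n + 3)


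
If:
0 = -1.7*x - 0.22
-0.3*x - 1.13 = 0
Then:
No Solution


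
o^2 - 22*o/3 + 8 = (o - 6)*(o - 4/3)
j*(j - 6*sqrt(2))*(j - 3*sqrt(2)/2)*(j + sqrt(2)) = j^4 - 13*sqrt(2)*j^3/2 + 3*j^2 + 18*sqrt(2)*j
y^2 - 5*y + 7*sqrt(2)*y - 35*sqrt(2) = (y - 5)*(y + 7*sqrt(2))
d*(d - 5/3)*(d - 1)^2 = d^4 - 11*d^3/3 + 13*d^2/3 - 5*d/3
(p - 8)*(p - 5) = p^2 - 13*p + 40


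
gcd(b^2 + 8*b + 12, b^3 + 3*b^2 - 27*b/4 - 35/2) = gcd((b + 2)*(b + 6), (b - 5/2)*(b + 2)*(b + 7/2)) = b + 2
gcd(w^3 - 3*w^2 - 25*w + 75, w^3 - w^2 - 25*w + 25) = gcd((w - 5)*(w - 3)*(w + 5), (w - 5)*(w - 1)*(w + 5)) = w^2 - 25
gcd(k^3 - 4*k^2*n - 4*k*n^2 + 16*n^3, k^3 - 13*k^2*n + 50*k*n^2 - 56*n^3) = k^2 - 6*k*n + 8*n^2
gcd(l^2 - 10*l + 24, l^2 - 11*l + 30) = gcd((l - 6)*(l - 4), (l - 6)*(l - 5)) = l - 6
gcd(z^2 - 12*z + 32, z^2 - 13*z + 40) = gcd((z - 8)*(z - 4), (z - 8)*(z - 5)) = z - 8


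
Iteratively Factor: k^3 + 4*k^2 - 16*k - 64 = (k + 4)*(k^2 - 16) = (k - 4)*(k + 4)*(k + 4)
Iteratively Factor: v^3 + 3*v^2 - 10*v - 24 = (v + 4)*(v^2 - v - 6) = (v - 3)*(v + 4)*(v + 2)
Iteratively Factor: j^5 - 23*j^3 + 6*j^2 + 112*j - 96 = (j - 4)*(j^4 + 4*j^3 - 7*j^2 - 22*j + 24) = (j - 4)*(j - 2)*(j^3 + 6*j^2 + 5*j - 12) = (j - 4)*(j - 2)*(j - 1)*(j^2 + 7*j + 12) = (j - 4)*(j - 2)*(j - 1)*(j + 3)*(j + 4)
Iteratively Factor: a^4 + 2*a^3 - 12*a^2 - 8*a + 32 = (a + 4)*(a^3 - 2*a^2 - 4*a + 8) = (a - 2)*(a + 4)*(a^2 - 4) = (a - 2)^2*(a + 4)*(a + 2)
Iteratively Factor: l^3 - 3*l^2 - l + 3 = (l - 1)*(l^2 - 2*l - 3) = (l - 3)*(l - 1)*(l + 1)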